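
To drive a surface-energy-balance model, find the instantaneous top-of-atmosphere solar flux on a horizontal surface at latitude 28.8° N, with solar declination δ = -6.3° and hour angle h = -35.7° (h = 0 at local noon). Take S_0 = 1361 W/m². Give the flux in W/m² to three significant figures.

891 W/m²

cos θ_z = sin ϕ sin δ + cos ϕ cos δ cos h = -0.052865 + 0.707337 = 0.654472.
Flux = S_0 · cos θ_z = 1361 × 0.654472 = 890.7 W/m².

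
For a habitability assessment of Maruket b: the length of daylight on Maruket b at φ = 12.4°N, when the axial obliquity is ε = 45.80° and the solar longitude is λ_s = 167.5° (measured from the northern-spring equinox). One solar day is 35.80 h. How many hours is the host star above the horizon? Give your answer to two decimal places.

Solar declination: sin δ = sin ε · sin λ_s = sin 45.80° × sin 167.5° = 0.15517, so δ = +8.927°.
cos H₀ = −tan φ · tan δ = −tan(+12.4°) × tan(+8.927°) = -0.0345, so H₀ = 1.6053 rad = 91.98°.
Daylight = 2H₀/(2π) × 35.80 h = (1.6053/π) × 35.80 = 18.29 h.

18.29 h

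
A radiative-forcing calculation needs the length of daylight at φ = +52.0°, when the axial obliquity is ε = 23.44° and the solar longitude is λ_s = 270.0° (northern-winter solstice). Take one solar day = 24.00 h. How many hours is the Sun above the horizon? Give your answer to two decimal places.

Solar declination: sin δ = sin ε · sin λ_s = sin 23.44° × sin 270.0° = -0.39779, so δ = -23.440°.
cos H₀ = −tan φ · tan δ = −tan(+52.0°) × tan(-23.440°) = 0.5549, so H₀ = 0.9825 rad = 56.29°.
Daylight = 2H₀/(2π) × 24.00 h = (0.9825/π) × 24.00 = 7.51 h.

7.51 h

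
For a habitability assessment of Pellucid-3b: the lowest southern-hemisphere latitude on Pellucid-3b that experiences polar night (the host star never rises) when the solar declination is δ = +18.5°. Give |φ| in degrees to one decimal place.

|φ| = 71.5°

Polar night requires cos H₀ = −tan φ tan δ ≥ 1, i.e. tan φ tan δ ≤ −1.
The boundary is |tan φ| · |tan δ| = 1, so |φ| = 90° − |δ| = 90° − 18.5° = 71.5° in the southern hemisphere.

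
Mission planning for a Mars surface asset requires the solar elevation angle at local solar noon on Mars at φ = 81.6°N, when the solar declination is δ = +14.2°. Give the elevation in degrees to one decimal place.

At local noon the hour angle is zero, so the zenith angle equals |φ − δ| = |+81.6° − (+14.200°)| = 67.400°.
Elevation = 90° − 67.400° = 22.6°.

22.6°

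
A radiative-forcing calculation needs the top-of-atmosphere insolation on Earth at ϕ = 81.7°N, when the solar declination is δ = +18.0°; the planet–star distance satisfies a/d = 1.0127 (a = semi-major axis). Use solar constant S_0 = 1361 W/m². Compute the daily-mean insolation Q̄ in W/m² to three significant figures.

Q̄ ≈ 427 W/m²

cos h₀ = −tan(+81.7°) tan(+18.000°) = -2.2272 ≤ −1 ⇒ polar day, h₀ = π.
Bracket: h₀ sin ϕ sin δ + cos ϕ cos δ sin h₀ = 3.1416×0.98953×0.30902 + 0.14436×0.95106×0.00000 = 0.960653 + 0.000000 = 0.960653.
Inverse-square distance factor (a/d)² = 1.0127² = 1.025561.
Q̄ = (S_0/π) × 1.025561 × [bracket] = (1361/π) × 1.025561 × 0.960653 = 426.8 W/m².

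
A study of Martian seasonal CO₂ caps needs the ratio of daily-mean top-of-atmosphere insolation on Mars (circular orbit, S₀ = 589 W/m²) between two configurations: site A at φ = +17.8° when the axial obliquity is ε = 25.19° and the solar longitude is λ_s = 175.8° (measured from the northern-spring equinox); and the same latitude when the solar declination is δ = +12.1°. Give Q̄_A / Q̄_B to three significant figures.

Q̄_A / Q̄_B ≈ 0.935

— Configuration A (φ=+17.8°):
Solar declination: sin δ = sin ε · sin λ_s = sin 25.19° × sin 175.8° = 0.03117, so δ = +1.786°.
cos H₀ = −tan(+17.8°) tan(+1.786°) = -0.0100, H₀ = 1.5808 rad.
Bracket: H₀ sin φ sin δ + cos φ cos δ sin H₀ = 1.5808×0.30570×0.03117 + 0.95213×0.99951×0.99995 = 0.015063 + 0.951616 = 0.966679.
Q̄ = (S₀/π) × [bracket] = (589/π) × 0.966679 = 181.24 W/m².
— Configuration B (φ=+17.8°):
cos H₀ = −tan(+17.8°) tan(+12.100°) = -0.0688, H₀ = 1.6397 rad.
Bracket: H₀ sin φ sin δ + cos φ cos δ sin H₀ = 1.6397×0.30570×0.20962 + 0.95213×0.97778×0.99763 = 0.105073 + 0.928767 = 1.033840.
Q̄ = (S₀/π) × [bracket] = (589/π) × 1.033840 = 193.83 W/m².
Ratio Q̄_A / Q̄_B = 181.24 / 193.83 = 0.9350.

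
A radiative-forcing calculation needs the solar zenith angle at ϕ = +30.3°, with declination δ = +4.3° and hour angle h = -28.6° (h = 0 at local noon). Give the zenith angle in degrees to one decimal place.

θ_z = 37.5°

cos θ_z = sin ϕ sin δ + cos ϕ cos δ cos h = 0.037829 + 0.755913 = 0.793742.
θ_z = arccos(0.793742) = 37.5°.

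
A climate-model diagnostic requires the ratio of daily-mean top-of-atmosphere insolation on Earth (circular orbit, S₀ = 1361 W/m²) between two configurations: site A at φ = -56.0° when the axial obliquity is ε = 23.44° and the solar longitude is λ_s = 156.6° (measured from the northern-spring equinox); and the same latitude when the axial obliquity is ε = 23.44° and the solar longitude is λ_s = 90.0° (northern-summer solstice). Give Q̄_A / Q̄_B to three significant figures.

— Configuration A (φ=-56.0°):
Solar declination: sin δ = sin ε · sin λ_s = sin 23.44° × sin 156.6° = 0.15798, so δ = +9.090°.
cos H₀ = −tan(-56.0°) tan(+9.090°) = 0.2372, H₀ = 1.3313 rad.
Bracket: H₀ sin φ sin δ + cos φ cos δ sin H₀ = 1.3313×-0.82904×0.15798 + 0.55919×0.98744×0.97146 = -0.174363 + 0.536408 = 0.362045.
Q̄ = (S₀/π) × [bracket] = (1361/π) × 0.362045 = 156.85 W/m².
— Configuration B (φ=-56.0°):
Solar declination: sin δ = sin ε · sin λ_s = sin 23.44° × sin 90.0° = 0.39779, so δ = +23.440°.
cos H₀ = −tan(-56.0°) tan(+23.440°) = 0.6428, H₀ = 0.8727 rad.
Bracket: H₀ sin φ sin δ + cos φ cos δ sin H₀ = 0.8727×-0.82904×0.39779 + 0.55919×0.91748×0.76604 = -0.287802 + 0.393013 = 0.105211.
Q̄ = (S₀/π) × [bracket] = (1361/π) × 0.105211 = 45.579 W/m².
Ratio Q̄_A / Q̄_B = 156.85 / 45.579 = 3.441.

Q̄_A / Q̄_B ≈ 3.44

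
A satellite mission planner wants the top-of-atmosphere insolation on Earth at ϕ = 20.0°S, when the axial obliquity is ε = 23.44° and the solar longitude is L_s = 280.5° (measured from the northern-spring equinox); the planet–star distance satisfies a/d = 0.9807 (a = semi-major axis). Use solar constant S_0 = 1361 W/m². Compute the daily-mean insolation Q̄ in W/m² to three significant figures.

Solar declination: sin δ = sin ε · sin L_s = sin 23.44° × sin 280.5° = -0.39113, so δ = -23.025°.
cos h₀ = −tan(-20.0°) tan(-23.025°) = -0.1547, h₀ = 1.7261 rad.
Bracket: h₀ sin ϕ sin δ + cos ϕ cos δ sin h₀ = 1.7261×-0.34202×-0.39113 + 0.93969×0.92034×0.98796 = 0.230908 + 0.854422 = 1.085330.
Inverse-square distance factor (a/d)² = 0.9807² = 0.961772.
Q̄ = (S_0/π) × 0.961772 × [bracket] = (1361/π) × 0.961772 × 1.085330 = 452.2 W/m².

Q̄ ≈ 452 W/m²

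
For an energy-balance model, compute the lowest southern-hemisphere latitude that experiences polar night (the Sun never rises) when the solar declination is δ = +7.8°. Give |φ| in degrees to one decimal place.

|φ| = 82.2°

Polar night requires cos H₀ = −tan φ tan δ ≥ 1, i.e. tan φ tan δ ≤ −1.
The boundary is |tan φ| · |tan δ| = 1, so |φ| = 90° − |δ| = 90° − 7.8° = 82.2° in the southern hemisphere.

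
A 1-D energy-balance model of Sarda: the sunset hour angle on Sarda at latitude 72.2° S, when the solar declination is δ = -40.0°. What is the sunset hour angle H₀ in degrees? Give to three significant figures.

Sunrise equation: cos H₀ = −tan φ · tan δ = -2.6135 ≤ −1, so the host star never sets (polar day) and H₀ = π.

H₀ = 180°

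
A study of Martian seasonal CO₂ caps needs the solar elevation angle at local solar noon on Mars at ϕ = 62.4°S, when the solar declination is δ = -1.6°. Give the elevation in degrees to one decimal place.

29.2°

At local noon the hour angle is zero, so the zenith angle equals |ϕ − δ| = |-62.4° − (-1.600°)| = 60.800°.
Elevation = 90° − 60.800° = 29.2°.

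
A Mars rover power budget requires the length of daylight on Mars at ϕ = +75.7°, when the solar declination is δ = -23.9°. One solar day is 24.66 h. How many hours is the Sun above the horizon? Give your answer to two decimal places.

cos h₀ = −tan ϕ · tan δ = 1.7385 ≥ 1, so the Sun never rises (polar night) and h₀ = 0.
Daylight = 2h₀/(2π) × 24.66 h = (0.0000/π) × 24.66 = 0.00 h.

0.00 h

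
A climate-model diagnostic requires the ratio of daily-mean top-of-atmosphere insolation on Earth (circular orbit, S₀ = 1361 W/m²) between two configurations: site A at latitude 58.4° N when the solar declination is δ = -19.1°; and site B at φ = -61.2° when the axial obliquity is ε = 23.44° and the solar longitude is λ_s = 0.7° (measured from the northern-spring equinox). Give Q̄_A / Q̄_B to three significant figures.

Q̄_A / Q̄_B ≈ 0.291

— Configuration A (φ=+58.4°):
cos H₀ = −tan(+58.4°) tan(-19.100°) = 0.5629, H₀ = 0.9729 rad.
Bracket: H₀ sin φ sin δ + cos φ cos δ sin H₀ = 0.9729×0.85173×-0.32722 + 0.52399×0.94495×0.82654 = -0.271150 + 0.409257 = 0.138107.
Q̄ = (S₀/π) × [bracket] = (1361/π) × 0.138107 = 59.831 W/m².
— Configuration B (φ=-61.2°):
Solar declination: sin δ = sin ε · sin λ_s = sin 23.44° × sin 0.7° = 0.00486, so δ = +0.278°.
cos H₀ = −tan(-61.2°) tan(+0.278°) = 0.0088, H₀ = 1.5620 rad.
Bracket: H₀ sin φ sin δ + cos φ cos δ sin H₀ = 1.5620×-0.87631×0.00486 + 0.48175×0.99999×0.99996 = -0.006652 + 0.481726 = 0.475074.
Q̄ = (S₀/π) × [bracket] = (1361/π) × 0.475074 = 205.81 W/m².
Ratio Q̄_A / Q̄_B = 59.831 / 205.81 = 0.2907.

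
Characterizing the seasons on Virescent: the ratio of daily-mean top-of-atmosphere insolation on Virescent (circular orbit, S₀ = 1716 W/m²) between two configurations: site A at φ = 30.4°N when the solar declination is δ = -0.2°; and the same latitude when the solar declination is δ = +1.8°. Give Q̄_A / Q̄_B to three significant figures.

— Configuration A (φ=+30.4°):
cos H₀ = −tan(+30.4°) tan(-0.200°) = 0.0020, H₀ = 1.5687 rad.
Bracket: H₀ sin φ sin δ + cos φ cos δ sin H₀ = 1.5687×0.50603×-0.00349 + 0.86251×0.99999×1.00000 = -0.002770 + 0.862501 = 0.859731.
Q̄ = (S₀/π) × [bracket] = (1716/π) × 0.859731 = 469.60 W/m².
— Configuration B (φ=+30.4°):
cos H₀ = −tan(+30.4°) tan(+1.800°) = -0.0184, H₀ = 1.5892 rad.
Bracket: H₀ sin φ sin δ + cos φ cos δ sin H₀ = 1.5892×0.50603×0.03141 + 0.86251×0.99951×0.99983 = 0.025259 + 0.861941 = 0.887200.
Q̄ = (S₀/π) × [bracket] = (1716/π) × 0.887200 = 484.61 W/m².
Ratio Q̄_A / Q̄_B = 469.60 / 484.61 = 0.9690.

Q̄_A / Q̄_B ≈ 0.969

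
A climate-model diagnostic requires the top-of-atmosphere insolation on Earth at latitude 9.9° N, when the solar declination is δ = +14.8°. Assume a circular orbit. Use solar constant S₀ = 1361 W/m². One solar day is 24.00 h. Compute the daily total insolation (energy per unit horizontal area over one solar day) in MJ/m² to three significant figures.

38.3 MJ/m²

cos H₀ = −tan(+9.9°) tan(+14.800°) = -0.0461, H₀ = 1.6169 rad.
Bracket: H₀ sin φ sin δ + cos φ cos δ sin H₀ = 1.6169×0.17193×0.25545 + 0.98511×0.96682×0.99894 = 0.071013 + 0.951414 = 1.022427.
Q̄ = (S₀/π) × [bracket] = (1361/π) × 1.022427 = 442.94 W/m².
Daily total = Q̄ × 24.00 h × 3600 s/h = 442.94 × 24.00 × 3600 / 10⁶ = 38.27 MJ/m².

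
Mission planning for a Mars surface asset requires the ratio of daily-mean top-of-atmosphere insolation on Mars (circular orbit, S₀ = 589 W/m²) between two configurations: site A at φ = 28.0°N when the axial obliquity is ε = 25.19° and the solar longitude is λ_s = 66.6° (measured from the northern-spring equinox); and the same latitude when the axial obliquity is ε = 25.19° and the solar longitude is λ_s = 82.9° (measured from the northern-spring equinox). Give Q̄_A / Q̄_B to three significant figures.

— Configuration A (φ=+28.0°):
Solar declination: sin δ = sin ε · sin λ_s = sin 25.19° × sin 66.6° = 0.39062, so δ = +22.993°.
cos H₀ = −tan(+28.0°) tan(+22.993°) = -0.2256, H₀ = 1.7984 rad.
Bracket: H₀ sin φ sin δ + cos φ cos δ sin H₀ = 1.7984×0.46947×0.39062 + 0.88295×0.92055×0.97422 = 0.329798 + 0.791846 = 1.121644.
Q̄ = (S₀/π) × [bracket] = (589/π) × 1.121644 = 210.29 W/m².
— Configuration B (φ=+28.0°):
Solar declination: sin δ = sin ε · sin λ_s = sin 25.19° × sin 82.9° = 0.42236, so δ = +24.984°.
cos H₀ = −tan(+28.0°) tan(+24.984°) = -0.2478, H₀ = 1.8212 rad.
Bracket: H₀ sin φ sin δ + cos φ cos δ sin H₀ = 1.8212×0.46947×0.42236 + 0.88295×0.90643×0.96882 = 0.361117 + 0.775378 = 1.136495.
Q̄ = (S₀/π) × [bracket] = (589/π) × 1.136495 = 213.08 W/m².
Ratio Q̄_A / Q̄_B = 210.29 / 213.08 = 0.9869.

Q̄_A / Q̄_B ≈ 0.987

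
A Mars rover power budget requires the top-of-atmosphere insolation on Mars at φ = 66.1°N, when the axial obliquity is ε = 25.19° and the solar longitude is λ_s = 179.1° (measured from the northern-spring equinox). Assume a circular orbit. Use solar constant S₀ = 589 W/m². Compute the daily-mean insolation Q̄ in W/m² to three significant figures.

Solar declination: sin δ = sin ε · sin λ_s = sin 25.19° × sin 179.1° = 0.00669, so δ = +0.383°.
cos H₀ = −tan(+66.1°) tan(+0.383°) = -0.0151, H₀ = 1.5859 rad.
Bracket: H₀ sin φ sin δ + cos φ cos δ sin H₀ = 1.5859×0.91425×0.00669 + 0.40514×0.99998×0.99989 = 0.009700 + 0.405087 = 0.414787.
Q̄ = (S₀/π) × [bracket] = (589/π) × 0.414787 = 77.77 W/m².

Q̄ ≈ 77.8 W/m²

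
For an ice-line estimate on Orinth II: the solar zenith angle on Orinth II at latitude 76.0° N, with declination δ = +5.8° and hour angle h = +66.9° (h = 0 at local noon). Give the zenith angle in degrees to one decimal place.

cos θ_z = sin φ sin δ + cos φ cos δ cos h = 0.098054 + 0.094429 = 0.192483.
θ_z = arccos(0.192483) = 78.9°.

θ_z = 78.9°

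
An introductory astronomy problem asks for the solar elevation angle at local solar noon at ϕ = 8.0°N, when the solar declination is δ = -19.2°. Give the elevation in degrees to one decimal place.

62.8°

At local noon the hour angle is zero, so the zenith angle equals |ϕ − δ| = |+8.0° − (-19.200°)| = 27.200°.
Elevation = 90° − 27.200° = 62.8°.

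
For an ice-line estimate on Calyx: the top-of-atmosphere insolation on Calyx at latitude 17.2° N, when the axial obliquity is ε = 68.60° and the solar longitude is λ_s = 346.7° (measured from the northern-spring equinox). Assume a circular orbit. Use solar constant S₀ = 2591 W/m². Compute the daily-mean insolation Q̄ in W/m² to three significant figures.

Q̄ ≈ 689 W/m²

Solar declination: sin δ = sin ε · sin λ_s = sin 68.60° × sin 346.7° = -0.21419, so δ = -12.368°.
cos H₀ = −tan(+17.2°) tan(-12.368°) = 0.0679, H₀ = 1.5029 rad.
Bracket: H₀ sin φ sin δ + cos φ cos δ sin H₀ = 1.5029×0.29571×-0.21419 + 0.95528×0.97679×0.99769 = -0.095191 + 0.930952 = 0.835761.
Q̄ = (S₀/π) × [bracket] = (2591/π) × 0.835761 = 689.3 W/m².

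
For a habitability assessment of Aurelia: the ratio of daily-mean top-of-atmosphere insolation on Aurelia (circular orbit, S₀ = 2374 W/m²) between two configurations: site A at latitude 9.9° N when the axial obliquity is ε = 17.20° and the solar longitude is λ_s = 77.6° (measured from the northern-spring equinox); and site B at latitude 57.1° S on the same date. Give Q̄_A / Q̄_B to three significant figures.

Q̄_A / Q̄_B ≈ 5.20

— Configuration A (φ=+9.9°):
Solar declination: sin δ = sin ε · sin λ_s = sin 17.20° × sin 77.6° = 0.28881, so δ = +16.787°.
cos H₀ = −tan(+9.9°) tan(+16.787°) = -0.0526, H₀ = 1.6235 rad.
Bracket: H₀ sin φ sin δ + cos φ cos δ sin H₀ = 1.6235×0.17193×0.28881 + 0.98511×0.95739×0.99861 = 0.080615 + 0.941824 = 1.022439.
Q̄ = (S₀/π) × [bracket] = (2374/π) × 1.022439 = 772.62 W/m².
— Configuration B (φ=-57.1°):
cos H₀ = −tan(-57.1°) tan(+16.787°) = 0.4663, H₀ = 1.0857 rad.
Bracket: H₀ sin φ sin δ + cos φ cos δ sin H₀ = 1.0857×-0.83962×0.28881 + 0.54317×0.95739×0.88463 = -0.263272 + 0.460030 = 0.196758.
Q̄ = (S₀/π) × [bracket] = (2374/π) × 0.196758 = 148.68 W/m².
Ratio Q̄_A / Q̄_B = 772.62 / 148.68 = 5.197.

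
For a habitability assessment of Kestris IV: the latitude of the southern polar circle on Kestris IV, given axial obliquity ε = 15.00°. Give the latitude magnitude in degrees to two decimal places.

75.00°

The polar circle is the lowest latitude that experiences at least one full rotation of continuous darkness at the northern-summer solstice; it lies at |φ| = 90° − ε = 90° − 15.00° = 75.00°.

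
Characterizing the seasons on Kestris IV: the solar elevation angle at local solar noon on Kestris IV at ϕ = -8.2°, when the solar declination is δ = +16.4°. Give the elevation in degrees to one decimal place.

At local noon the hour angle is zero, so the zenith angle equals |ϕ − δ| = |-8.2° − (+16.400°)| = 24.600°.
Elevation = 90° − 24.600° = 65.4°.

65.4°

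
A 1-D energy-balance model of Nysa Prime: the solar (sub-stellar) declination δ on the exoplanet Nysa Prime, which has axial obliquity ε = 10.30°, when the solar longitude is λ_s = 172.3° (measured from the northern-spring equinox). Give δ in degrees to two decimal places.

sin δ = sin ε · sin λ_s = sin 10.30° × sin 172.3° = 0.023957.
δ = arcsin(0.023957) = +1.37°.

δ = +1.37°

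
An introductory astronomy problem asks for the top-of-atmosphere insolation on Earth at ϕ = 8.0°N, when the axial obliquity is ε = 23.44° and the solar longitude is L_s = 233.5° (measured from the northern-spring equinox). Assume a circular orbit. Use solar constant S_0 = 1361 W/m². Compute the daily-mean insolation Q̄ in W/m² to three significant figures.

Q̄ ≈ 377 W/m²

Solar declination: sin δ = sin ε · sin L_s = sin 23.44° × sin 233.5° = -0.31977, so δ = -18.649°.
cos h₀ = −tan(+8.0°) tan(-18.649°) = 0.0474, h₀ = 1.5233 rad.
Bracket: h₀ sin ϕ sin δ + cos ϕ cos δ sin h₀ = 1.5233×0.13917×-0.31977 + 0.99027×0.94750×0.99887 = -0.067790 + 0.937221 = 0.869431.
Q̄ = (S_0/π) × [bracket] = (1361/π) × 0.869431 = 376.7 W/m².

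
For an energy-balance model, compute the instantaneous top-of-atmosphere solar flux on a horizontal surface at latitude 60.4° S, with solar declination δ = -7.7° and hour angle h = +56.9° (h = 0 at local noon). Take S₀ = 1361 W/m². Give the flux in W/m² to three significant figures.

522 W/m²

cos θ_z = sin φ sin δ + cos φ cos δ cos h = 0.116500 + 0.267310 = 0.383810.
Flux = S₀ · cos θ_z = 1361 × 0.383810 = 522.4 W/m².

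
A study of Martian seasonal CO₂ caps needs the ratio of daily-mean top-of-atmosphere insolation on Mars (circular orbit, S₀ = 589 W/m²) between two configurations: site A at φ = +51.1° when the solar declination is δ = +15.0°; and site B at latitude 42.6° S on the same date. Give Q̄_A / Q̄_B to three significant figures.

Q̄_A / Q̄_B ≈ 2.09

— Configuration A (φ=+51.1°):
cos H₀ = −tan(+51.1°) tan(+15.000°) = -0.3321, H₀ = 1.9093 rad.
Bracket: H₀ sin φ sin δ + cos φ cos δ sin H₀ = 1.9093×0.77824×0.25882 + 0.62796×0.96593×0.94325 = 0.384579 + 0.572143 = 0.956722.
Q̄ = (S₀/π) × [bracket] = (589/π) × 0.956722 = 179.37 W/m².
— Configuration B (φ=-42.6°):
cos H₀ = −tan(-42.6°) tan(+15.000°) = 0.2464, H₀ = 1.3218 rad.
Bracket: H₀ sin φ sin δ + cos φ cos δ sin H₀ = 1.3218×-0.67688×0.25882 + 0.73610×0.96593×0.96917 = -0.231566 + 0.689100 = 0.457534.
Q̄ = (S₀/π) × [bracket] = (589/π) × 0.457534 = 85.781 W/m².
Ratio Q̄_A / Q̄_B = 179.37 / 85.781 = 2.091.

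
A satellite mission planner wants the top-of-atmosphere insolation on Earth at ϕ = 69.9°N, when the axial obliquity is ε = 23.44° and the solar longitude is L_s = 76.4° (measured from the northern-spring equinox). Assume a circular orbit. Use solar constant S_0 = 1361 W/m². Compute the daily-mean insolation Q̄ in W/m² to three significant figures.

Q̄ ≈ 494 W/m²

Solar declination: sin δ = sin ε · sin L_s = sin 23.44° × sin 76.4° = 0.38663, so δ = +22.745°.
cos h₀ = −tan(+69.9°) tan(+22.745°) = -1.1456 ≤ −1 ⇒ polar day, h₀ = π.
Bracket: h₀ sin ϕ sin δ + cos ϕ cos δ sin h₀ = 3.1416×0.93909×0.38663 + 0.34366×0.92223×0.00000 = 1.140653 + 0.000000 = 1.140653.
Q̄ = (S_0/π) × [bracket] = (1361/π) × 1.140653 = 494.2 W/m².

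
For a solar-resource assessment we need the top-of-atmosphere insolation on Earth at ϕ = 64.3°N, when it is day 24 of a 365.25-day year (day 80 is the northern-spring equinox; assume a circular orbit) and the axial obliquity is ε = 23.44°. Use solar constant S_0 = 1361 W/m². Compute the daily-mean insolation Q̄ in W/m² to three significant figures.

Solar longitude: L_s = 360° × (24 − 80)/365.25 = -55.195°, i.e. -55.195° + 360° = 304.805°.
sin δ = sin 23.44° × sin 304.805° = -0.32662, so δ = -19.064°.
cos h₀ = −tan(+64.3°) tan(-19.064°) = 0.7181, h₀ = 0.7698 rad.
Bracket: h₀ sin ϕ sin δ + cos ϕ cos δ sin h₀ = 0.7698×0.90108×-0.32662 + 0.43366×0.94515×0.69598 = -0.226560 + 0.285264 = 0.058704.
Q̄ = (S_0/π) × [bracket] = (1361/π) × 0.058704 = 25.43 W/m².

Q̄ ≈ 25.4 W/m²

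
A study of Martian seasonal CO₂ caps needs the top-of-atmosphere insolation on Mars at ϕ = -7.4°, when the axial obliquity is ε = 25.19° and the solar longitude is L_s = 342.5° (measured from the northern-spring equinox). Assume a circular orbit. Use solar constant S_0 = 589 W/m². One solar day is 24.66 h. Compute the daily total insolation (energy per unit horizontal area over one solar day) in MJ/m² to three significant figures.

Solar declination: sin δ = sin ε · sin L_s = sin 25.19° × sin 342.5° = -0.12799, so δ = -7.353°.
cos h₀ = −tan(-7.4°) tan(-7.353°) = -0.0168, h₀ = 1.5876 rad.
Bracket: h₀ sin ϕ sin δ + cos ϕ cos δ sin h₀ = 1.5876×-0.12880×-0.12799 + 0.99167×0.99178×0.99986 = 0.026172 + 0.983381 = 1.009553.
Q̄ = (S_0/π) × [bracket] = (589/π) × 1.009553 = 189.28 W/m².
Daily total = Q̄ × 24.66 h × 3600 s/h = 189.28 × 24.66 × 3600 / 10⁶ = 16.80 MJ/m².

16.8 MJ/m²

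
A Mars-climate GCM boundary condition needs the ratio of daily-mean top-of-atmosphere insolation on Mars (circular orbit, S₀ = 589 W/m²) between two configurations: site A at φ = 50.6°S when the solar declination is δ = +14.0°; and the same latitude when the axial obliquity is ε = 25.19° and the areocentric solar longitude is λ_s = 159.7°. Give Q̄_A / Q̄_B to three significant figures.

— Configuration A (φ=-50.6°):
cos H₀ = −tan(-50.6°) tan(+14.000°) = 0.3035, H₀ = 1.2624 rad.
Bracket: H₀ sin φ sin δ + cos φ cos δ sin H₀ = 1.2624×-0.77273×0.24192 + 0.63473×0.97030×0.95282 = -0.235992 + 0.586821 = 0.350829.
Q̄ = (S₀/π) × [bracket] = (589/π) × 0.350829 = 65.775 W/m².
— Configuration B (φ=-50.6°):
sin δ = sin 25.19° × sin 159.7° = 0.14766, so δ = +8.492°.
cos H₀ = −tan(-50.6°) tan(+8.492°) = 0.1818, H₀ = 1.3880 rad.
Bracket: H₀ sin φ sin δ + cos φ cos δ sin H₀ = 1.3880×-0.77273×0.14766 + 0.63473×0.98904×0.98334 = -0.158373 + 0.617315 = 0.458942.
Q̄ = (S₀/π) × [bracket] = (589/π) × 0.458942 = 86.045 W/m².
Ratio Q̄_A / Q̄_B = 65.775 / 86.045 = 0.7644.

Q̄_A / Q̄_B ≈ 0.764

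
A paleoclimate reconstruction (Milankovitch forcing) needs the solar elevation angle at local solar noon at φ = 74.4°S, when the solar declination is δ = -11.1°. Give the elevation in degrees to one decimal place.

26.7°

At local noon the hour angle is zero, so the zenith angle equals |φ − δ| = |-74.4° − (-11.100°)| = 63.300°.
Elevation = 90° − 63.300° = 26.7°.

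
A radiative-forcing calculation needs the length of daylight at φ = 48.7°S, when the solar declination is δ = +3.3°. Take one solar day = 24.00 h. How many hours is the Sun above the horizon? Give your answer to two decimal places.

11.50 h

cos H₀ = −tan φ · tan δ = −tan(-48.7°) × tan(+3.300°) = 0.0656, so H₀ = 1.5051 rad = 86.24°.
Daylight = 2H₀/(2π) × 24.00 h = (1.5051/π) × 24.00 = 11.50 h.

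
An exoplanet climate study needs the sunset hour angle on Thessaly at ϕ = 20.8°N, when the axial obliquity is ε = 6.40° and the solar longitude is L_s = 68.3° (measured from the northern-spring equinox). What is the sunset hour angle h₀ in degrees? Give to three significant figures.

Solar declination: sin δ = sin ε · sin L_s = sin 6.40° × sin 68.3° = 0.10357, so δ = +5.945°.
cos h₀ = −tan ϕ · tan δ = −tan(+20.8°) × tan(+5.945°) = -0.0396, so h₀ = 1.6104 rad = 92.27°.

h₀ = 92.3°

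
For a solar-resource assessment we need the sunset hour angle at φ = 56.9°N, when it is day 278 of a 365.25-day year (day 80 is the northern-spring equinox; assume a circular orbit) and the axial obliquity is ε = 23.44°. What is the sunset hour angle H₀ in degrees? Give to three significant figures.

H₀ = 80.8°

Solar longitude: λ_s = 360° × (278 − 80)/365.25 = 195.154°.
sin δ = sin 23.44° × sin 195.154° = -0.10399, so δ = -5.969°.
cos H₀ = −tan φ · tan δ = −tan(+56.9°) × tan(-5.969°) = 0.1604, so H₀ = 1.4097 rad = 80.77°.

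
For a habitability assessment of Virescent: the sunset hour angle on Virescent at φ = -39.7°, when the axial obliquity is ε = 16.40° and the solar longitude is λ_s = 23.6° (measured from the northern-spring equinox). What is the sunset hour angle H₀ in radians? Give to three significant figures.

H₀ = 1.48 rad

Solar declination: sin δ = sin ε · sin λ_s = sin 16.40° × sin 23.6° = 0.11304, so δ = +6.490°.
cos H₀ = −tan φ · tan δ = −tan(-39.7°) × tan(+6.490°) = 0.0944, so H₀ = 1.4762 rad = 84.58°.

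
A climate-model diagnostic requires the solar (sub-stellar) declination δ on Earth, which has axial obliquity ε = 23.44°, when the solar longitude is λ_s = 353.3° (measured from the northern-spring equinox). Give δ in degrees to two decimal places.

sin δ = sin ε · sin λ_s = sin 23.44° × sin 353.3° = -0.046410.
δ = arcsin(-0.046410) = -2.66°.

δ = -2.66°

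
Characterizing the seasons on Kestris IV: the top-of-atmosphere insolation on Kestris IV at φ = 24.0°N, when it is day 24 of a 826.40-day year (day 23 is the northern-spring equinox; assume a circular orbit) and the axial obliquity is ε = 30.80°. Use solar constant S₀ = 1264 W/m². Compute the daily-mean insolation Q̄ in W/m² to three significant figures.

Q̄ ≈ 369 W/m²

Solar longitude: λ_s = 360° × (24 − 23)/826.40 = 0.436°.
sin δ = sin 30.80° × sin 0.436° = 0.00389, so δ = +0.223°.
cos H₀ = −tan(+24.0°) tan(+0.223°) = -0.0017, H₀ = 1.5725 rad.
Bracket: H₀ sin φ sin δ + cos φ cos δ sin H₀ = 1.5725×0.40674×0.00389 + 0.91355×0.99999×1.00000 = 0.002488 + 0.913541 = 0.916029.
Q̄ = (S₀/π) × [bracket] = (1264/π) × 0.916029 = 368.6 W/m².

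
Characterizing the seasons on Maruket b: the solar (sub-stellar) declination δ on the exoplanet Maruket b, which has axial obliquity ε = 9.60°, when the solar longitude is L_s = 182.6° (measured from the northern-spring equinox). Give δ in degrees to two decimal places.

δ = -0.43°

sin δ = sin ε · sin L_s = sin 9.60° × sin 182.6° = -0.007565.
δ = arcsin(-0.007565) = -0.43°.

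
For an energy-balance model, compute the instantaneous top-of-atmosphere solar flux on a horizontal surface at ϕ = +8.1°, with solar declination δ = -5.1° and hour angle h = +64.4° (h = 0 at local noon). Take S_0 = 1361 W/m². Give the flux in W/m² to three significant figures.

563 W/m²

cos θ_z = sin ϕ sin δ + cos ϕ cos δ cos h = -0.012525 + 0.426082 = 0.413557.
Flux = S_0 · cos θ_z = 1361 × 0.413557 = 562.9 W/m².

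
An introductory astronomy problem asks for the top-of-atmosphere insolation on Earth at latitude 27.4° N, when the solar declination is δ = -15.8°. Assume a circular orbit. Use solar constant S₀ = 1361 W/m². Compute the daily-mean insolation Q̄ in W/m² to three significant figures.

cos H₀ = −tan(+27.4°) tan(-15.800°) = 0.1467, H₀ = 1.4236 rad.
Bracket: H₀ sin φ sin δ + cos φ cos δ sin H₀ = 1.4236×0.46020×-0.27228 + 0.88782×0.96222×0.98918 = -0.178382 + 0.845035 = 0.666653.
Q̄ = (S₀/π) × [bracket] = (1361/π) × 0.666653 = 288.8 W/m².

Q̄ ≈ 289 W/m²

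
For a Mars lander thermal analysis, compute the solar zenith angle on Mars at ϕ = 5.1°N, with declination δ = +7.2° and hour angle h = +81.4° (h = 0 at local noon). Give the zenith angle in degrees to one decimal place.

cos θ_z = sin ϕ sin δ + cos ϕ cos δ cos h = 0.011141 + 0.147769 = 0.158910.
θ_z = arccos(0.158910) = 80.9°.

θ_z = 80.9°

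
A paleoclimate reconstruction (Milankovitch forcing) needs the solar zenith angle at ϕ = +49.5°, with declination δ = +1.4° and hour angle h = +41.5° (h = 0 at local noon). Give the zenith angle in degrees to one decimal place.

θ_z = 59.7°

cos θ_z = sin ϕ sin δ + cos ϕ cos δ cos h = 0.018578 + 0.486263 = 0.504841.
θ_z = arccos(0.504841) = 59.7°.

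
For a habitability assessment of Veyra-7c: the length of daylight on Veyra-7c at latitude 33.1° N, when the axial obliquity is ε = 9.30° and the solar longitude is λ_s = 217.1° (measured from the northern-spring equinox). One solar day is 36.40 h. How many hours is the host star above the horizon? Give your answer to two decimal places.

Solar declination: sin δ = sin ε · sin λ_s = sin 9.30° × sin 217.1° = -0.09748, so δ = -5.594°.
cos H₀ = −tan φ · tan δ = −tan(+33.1°) × tan(-5.594°) = 0.0639, so H₀ = 1.5069 rad = 86.34°.
Daylight = 2H₀/(2π) × 36.40 h = (1.5069/π) × 36.40 = 17.46 h.

17.46 h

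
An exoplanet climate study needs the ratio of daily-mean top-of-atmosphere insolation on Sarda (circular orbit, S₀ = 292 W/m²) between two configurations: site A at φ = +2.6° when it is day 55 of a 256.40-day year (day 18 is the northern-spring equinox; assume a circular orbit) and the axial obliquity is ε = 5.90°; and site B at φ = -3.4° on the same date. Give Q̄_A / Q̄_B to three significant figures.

— Configuration A (φ=+2.6°):
Solar longitude: λ_s = 360° × (55 − 18)/256.40 = 51.950°.
sin δ = sin 5.90° × sin 51.950° = 0.08095, so δ = +4.643°.
cos H₀ = −tan(+2.6°) tan(+4.643°) = -0.0037, H₀ = 1.5745 rad.
Bracket: H₀ sin φ sin δ + cos φ cos δ sin H₀ = 1.5745×0.04536×0.08095 + 0.99897×0.99672×0.99999 = 0.005781 + 0.995683 = 1.001464.
Q̄ = (S₀/π) × [bracket] = (292/π) × 1.001464 = 93.083 W/m².
— Configuration B (φ=-3.4°):
cos H₀ = −tan(-3.4°) tan(+4.643°) = 0.0048, H₀ = 1.5660 rad.
Bracket: H₀ sin φ sin δ + cos φ cos δ sin H₀ = 1.5660×-0.05931×0.08095 + 0.99824×0.99672×0.99999 = -0.007519 + 0.994956 = 0.987437.
Q̄ = (S₀/π) × [bracket] = (292/π) × 0.987437 = 91.779 W/m².
Ratio Q̄_A / Q̄_B = 93.083 / 91.779 = 1.014.

Q̄_A / Q̄_B ≈ 1.01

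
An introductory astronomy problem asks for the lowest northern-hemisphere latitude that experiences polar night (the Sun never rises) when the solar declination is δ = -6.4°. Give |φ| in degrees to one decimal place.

Polar night requires cos H₀ = −tan φ tan δ ≥ 1, i.e. tan φ tan δ ≤ −1.
The boundary is |tan φ| · |tan δ| = 1, so |φ| = 90° − |δ| = 90° − 6.4° = 83.6° in the northern hemisphere.

|φ| = 83.6°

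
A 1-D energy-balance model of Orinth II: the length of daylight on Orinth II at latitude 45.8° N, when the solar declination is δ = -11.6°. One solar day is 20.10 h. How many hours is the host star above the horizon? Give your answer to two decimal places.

8.69 h

cos h₀ = −tan ϕ · tan δ = −tan(+45.8°) × tan(-11.600°) = 0.2111, so h₀ = 1.3581 rad = 77.81°.
Daylight = 2h₀/(2π) × 20.10 h = (1.3581/π) × 20.10 = 8.69 h.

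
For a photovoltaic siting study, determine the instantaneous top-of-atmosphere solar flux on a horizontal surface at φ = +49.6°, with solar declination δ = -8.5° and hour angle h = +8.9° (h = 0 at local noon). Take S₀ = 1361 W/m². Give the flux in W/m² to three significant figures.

cos θ_z = sin φ sin δ + cos φ cos δ cos h = -0.112563 + 0.633283 = 0.520720.
Flux = S₀ · cos θ_z = 1361 × 0.520720 = 708.7 W/m².

709 W/m²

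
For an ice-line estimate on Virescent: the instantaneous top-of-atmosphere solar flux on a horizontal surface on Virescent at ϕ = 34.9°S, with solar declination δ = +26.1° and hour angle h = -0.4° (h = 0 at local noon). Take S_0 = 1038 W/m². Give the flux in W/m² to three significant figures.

cos θ_z = sin ϕ sin δ + cos ϕ cos δ cos h = -0.251709 + 0.736501 = 0.484792.
Flux = S_0 · cos θ_z = 1038 × 0.484792 = 503.2 W/m².

503 W/m²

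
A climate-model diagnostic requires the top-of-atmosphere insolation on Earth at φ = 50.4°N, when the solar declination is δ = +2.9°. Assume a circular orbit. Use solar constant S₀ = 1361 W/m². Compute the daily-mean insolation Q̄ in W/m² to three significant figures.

cos H₀ = −tan(+50.4°) tan(+2.900°) = -0.0612, H₀ = 1.6321 rad.
Bracket: H₀ sin φ sin δ + cos φ cos δ sin H₀ = 1.6321×0.77051×0.05059 + 0.63742×0.99872×0.99812 = 0.063619 + 0.635407 = 0.699026.
Q̄ = (S₀/π) × [bracket] = (1361/π) × 0.699026 = 302.8 W/m².

Q̄ ≈ 303 W/m²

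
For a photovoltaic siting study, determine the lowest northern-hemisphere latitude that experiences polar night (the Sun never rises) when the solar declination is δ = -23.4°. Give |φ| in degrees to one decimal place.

Polar night requires cos H₀ = −tan φ tan δ ≥ 1, i.e. tan φ tan δ ≤ −1.
The boundary is |tan φ| · |tan δ| = 1, so |φ| = 90° − |δ| = 90° − 23.4° = 66.6° in the northern hemisphere.

|φ| = 66.6°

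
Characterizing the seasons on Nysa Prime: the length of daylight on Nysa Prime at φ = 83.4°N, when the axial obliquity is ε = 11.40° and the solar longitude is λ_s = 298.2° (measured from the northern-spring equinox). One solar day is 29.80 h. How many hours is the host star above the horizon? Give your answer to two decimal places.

0.00 h

Solar declination: sin δ = sin ε · sin λ_s = sin 11.40° × sin 298.2° = -0.17420, so δ = -10.032°.
cos H₀ = −tan φ · tan δ = 1.5289 ≥ 1, so the host star never rises (polar night) and H₀ = 0.
Daylight = 2H₀/(2π) × 29.80 h = (0.0000/π) × 29.80 = 0.00 h.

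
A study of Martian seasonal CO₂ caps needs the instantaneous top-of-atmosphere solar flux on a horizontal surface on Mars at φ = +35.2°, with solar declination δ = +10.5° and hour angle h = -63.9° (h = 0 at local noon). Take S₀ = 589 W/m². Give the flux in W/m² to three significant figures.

270 W/m²

cos θ_z = sin φ sin δ + cos φ cos δ cos h = 0.105046 + 0.353474 = 0.458520.
Flux = S₀ · cos θ_z = 589 × 0.458520 = 270.1 W/m².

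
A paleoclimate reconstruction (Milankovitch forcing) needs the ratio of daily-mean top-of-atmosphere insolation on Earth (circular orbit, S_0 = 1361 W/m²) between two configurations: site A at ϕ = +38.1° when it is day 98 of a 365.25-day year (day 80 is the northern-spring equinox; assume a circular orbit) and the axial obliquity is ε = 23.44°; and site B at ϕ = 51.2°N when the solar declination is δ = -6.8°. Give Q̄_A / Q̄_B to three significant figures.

— Configuration A (ϕ=+38.1°):
Solar longitude: L_s = 360° × (98 − 80)/365.25 = 17.741°.
sin δ = sin 23.44° × sin 17.741° = 0.12121, so δ = +6.962°.
cos h₀ = −tan(+38.1°) tan(+6.962°) = -0.0957, h₀ = 1.6667 rad.
Bracket: h₀ sin ϕ sin δ + cos ϕ cos δ sin h₀ = 1.6667×0.61704×0.12121 + 0.78694×0.99263×0.99541 = 0.124655 + 0.777555 = 0.902210.
Q̄ = (S_0/π) × [bracket] = (1361/π) × 0.902210 = 390.86 W/m².
— Configuration B (ϕ=+51.2°):
cos h₀ = −tan(+51.2°) tan(-6.800°) = 0.1483, h₀ = 1.4219 rad.
Bracket: h₀ sin ϕ sin δ + cos ϕ cos δ sin h₀ = 1.4219×0.77934×-0.11840 + 0.62660×0.99297×0.98894 = -0.131204 + 0.615314 = 0.484110.
Q̄ = (S_0/π) × [bracket] = (1361/π) × 0.484110 = 209.73 W/m².
Ratio Q̄_A / Q̄_B = 390.86 / 209.73 = 1.864.

Q̄_A / Q̄_B ≈ 1.86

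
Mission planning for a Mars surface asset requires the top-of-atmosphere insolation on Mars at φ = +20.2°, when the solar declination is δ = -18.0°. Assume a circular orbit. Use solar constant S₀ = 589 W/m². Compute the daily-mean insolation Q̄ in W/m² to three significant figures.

Q̄ ≈ 137 W/m²

cos H₀ = −tan(+20.2°) tan(-18.000°) = 0.1195, H₀ = 1.4510 rad.
Bracket: H₀ sin φ sin δ + cos φ cos δ sin H₀ = 1.4510×0.34530×-0.30902 + 0.93849×0.95106×0.99283 = -0.154828 + 0.886161 = 0.731333.
Q̄ = (S₀/π) × [bracket] = (589/π) × 0.731333 = 137.1 W/m².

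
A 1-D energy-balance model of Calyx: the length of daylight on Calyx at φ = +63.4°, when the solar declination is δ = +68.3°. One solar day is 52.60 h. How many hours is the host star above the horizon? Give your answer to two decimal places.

Sunrise equation: cos H₀ = −tan φ · tan δ = -5.0181 ≤ −1, so the host star never sets (polar day) and H₀ = π.
Daylight = 2H₀/(2π) × 52.60 h = (3.1416/π) × 52.60 = 52.60 h.

52.60 h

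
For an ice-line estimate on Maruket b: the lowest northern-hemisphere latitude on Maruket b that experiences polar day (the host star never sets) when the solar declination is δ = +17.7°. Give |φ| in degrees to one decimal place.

|φ| = 72.3°

Polar day requires cos H₀ = −tan φ tan δ ≤ −1, i.e. tan φ tan δ ≥ 1.
The boundary is |tan φ| · |tan δ| = 1, so |φ| = 90° − |δ| = 90° − 17.7° = 72.3° in the northern hemisphere.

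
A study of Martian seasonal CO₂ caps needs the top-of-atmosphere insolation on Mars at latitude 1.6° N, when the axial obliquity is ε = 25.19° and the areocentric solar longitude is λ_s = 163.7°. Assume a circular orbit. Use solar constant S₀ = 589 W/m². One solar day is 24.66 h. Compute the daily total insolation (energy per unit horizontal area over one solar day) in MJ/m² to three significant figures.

sin δ = sin 25.19° × sin 163.7° = 0.11946, so δ = +6.861°.
cos H₀ = −tan(+1.6°) tan(+6.861°) = -0.0034, H₀ = 1.5742 rad.
Bracket: H₀ sin φ sin δ + cos φ cos δ sin H₀ = 1.5742×0.02792×0.11946 + 0.99961×0.99284×0.99999 = 0.005250 + 0.992443 = 0.997693.
Q̄ = (S₀/π) × [bracket] = (589/π) × 0.997693 = 187.05 W/m².
Daily total = Q̄ × 24.66 h × 3600 s/h = 187.05 × 24.66 × 3600 / 10⁶ = 16.61 MJ/m².

16.6 MJ/m²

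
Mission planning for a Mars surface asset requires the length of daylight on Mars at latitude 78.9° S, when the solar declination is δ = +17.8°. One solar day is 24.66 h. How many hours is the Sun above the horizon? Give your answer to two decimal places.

0.00 h

cos H₀ = −tan φ · tan δ = 1.6365 ≥ 1, so the Sun never rises (polar night) and H₀ = 0.
Daylight = 2H₀/(2π) × 24.66 h = (0.0000/π) × 24.66 = 0.00 h.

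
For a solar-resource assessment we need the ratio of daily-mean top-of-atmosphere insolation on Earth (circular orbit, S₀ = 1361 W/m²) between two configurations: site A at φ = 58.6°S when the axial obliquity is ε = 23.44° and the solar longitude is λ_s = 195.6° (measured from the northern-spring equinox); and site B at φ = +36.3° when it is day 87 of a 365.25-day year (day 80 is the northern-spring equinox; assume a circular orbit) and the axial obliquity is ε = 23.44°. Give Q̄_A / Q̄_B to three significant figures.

Q̄_A / Q̄_B ≈ 0.788

— Configuration A (φ=-58.6°):
Solar declination: sin δ = sin ε · sin λ_s = sin 23.44° × sin 195.6° = -0.10697, so δ = -6.141°.
cos H₀ = −tan(-58.6°) tan(-6.141°) = -0.1763, H₀ = 1.7480 rad.
Bracket: H₀ sin φ sin δ + cos φ cos δ sin H₀ = 1.7480×-0.85355×-0.10697 + 0.52101×0.99426×0.98434 = 0.159600 + 0.509907 = 0.669507.
Q̄ = (S₀/π) × [bracket] = (1361/π) × 0.669507 = 290.04 W/m².
— Configuration B (φ=+36.3°):
Solar longitude: λ_s = 360° × (87 − 80)/365.25 = 6.899°.
sin δ = sin 23.44° × sin 6.899° = 0.04778, so δ = +2.739°.
cos H₀ = −tan(+36.3°) tan(+2.739°) = -0.0351, H₀ = 1.6059 rad.
Bracket: H₀ sin φ sin δ + cos φ cos δ sin H₀ = 1.6059×0.59201×0.04778 + 0.80593×0.99886×0.99938 = 0.045425 + 0.804512 = 0.849937.
Q̄ = (S₀/π) × [bracket] = (1361/π) × 0.849937 = 368.21 W/m².
Ratio Q̄_A / Q̄_B = 290.04 / 368.21 = 0.7877.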